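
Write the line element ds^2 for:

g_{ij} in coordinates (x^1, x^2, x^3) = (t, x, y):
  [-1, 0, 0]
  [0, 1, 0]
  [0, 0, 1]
ds^2 = g_{ij} dx^i dx^j; only the non-zero components contribute.
ds^2 = -dt^2 + dx^2 + dy^2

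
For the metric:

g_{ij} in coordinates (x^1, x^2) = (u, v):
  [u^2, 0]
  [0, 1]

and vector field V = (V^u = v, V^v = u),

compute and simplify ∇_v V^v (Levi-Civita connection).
Non-zero Christoffel symbols:
Γ^u_{u u} = 1/u
∇_v V^v = ∂_v V^v + Γ^v_{v j} V^j
  = (0) + (0)(v) + (0)(u)
  = 0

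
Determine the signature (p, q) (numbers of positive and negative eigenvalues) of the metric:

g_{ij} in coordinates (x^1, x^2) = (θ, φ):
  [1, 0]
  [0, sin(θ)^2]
The metric is diagonal, so its eigenvalues are the diagonal entries: 1, sin(θ)^2 (at a generic point, where coordinate-dependent entries are positive).
2 positive, 0 negative.
(2, 0) - Riemannian (positive definite)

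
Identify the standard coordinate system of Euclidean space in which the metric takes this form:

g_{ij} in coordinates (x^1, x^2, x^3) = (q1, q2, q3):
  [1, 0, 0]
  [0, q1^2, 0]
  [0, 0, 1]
The line element ds^2 = dq1^2 + q1^2 dq2^2 + dq3^2 is dr^2 + r^2 dθ^2 + dz^2 with q1 = r, q2 = θ, q3 = z.
cylindrical coordinates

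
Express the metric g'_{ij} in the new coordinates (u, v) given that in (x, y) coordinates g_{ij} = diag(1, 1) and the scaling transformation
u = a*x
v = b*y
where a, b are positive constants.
Invert the transformation: x = u/a, y = v/b
g'_{ij} = (∂x^k/∂x'^i)(∂x^l/∂x'^j) g_{kl}; with g_{kl} = δ_{kl} this is Σ_k (∂x^k/∂x'^i)(∂x^k/∂x'^j).
Jacobian: ∂x/∂u = 1/a, ∂x/∂v = 0, ∂y/∂u = 0, ∂y/∂v = 1/b
g'_{uu} = (1/a)(1/a) + (0)(0) = 1/a^2
g'_{uv} = (1/a)(0) + (0)(1/b) = 0
g'_{vv} = (0)(0) + (1/b)(1/b) = 1/b^2
g'_{ij} = diag(1/a^2, 1/b^2)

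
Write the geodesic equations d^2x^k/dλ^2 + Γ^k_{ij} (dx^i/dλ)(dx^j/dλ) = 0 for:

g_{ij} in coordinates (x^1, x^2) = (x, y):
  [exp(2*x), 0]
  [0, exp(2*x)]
Geodesic equation: d^2x^k/dλ^2 + Γ^k_{ij} (dx^i/dλ)(dx^j/dλ) = 0.
Non-zero Christoffel symbols:
Γ^x_{x x} = 1
Γ^x_{y y} = -1
Γ^y_{x y} = 1
Substituting (the symmetric pair Γ^k_{ij}, Γ^k_{ji} combines into a factor 2):
d^2x/dλ^2 + (dx/dλ)^2 - (dy/dλ)^2 = 0
d^2y/dλ^2 + 2 (dx/dλ)(dy/dλ) = 0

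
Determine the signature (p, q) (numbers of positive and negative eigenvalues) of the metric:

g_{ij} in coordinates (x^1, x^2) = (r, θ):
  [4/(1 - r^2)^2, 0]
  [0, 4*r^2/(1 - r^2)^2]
The metric is diagonal, so its eigenvalues are the diagonal entries: 4/(1 - r^2)^2, 4*r^2/(1 - r^2)^2 (at a generic point, where coordinate-dependent entries are positive).
2 positive, 0 negative.
(2, 0) - Riemannian (positive definite)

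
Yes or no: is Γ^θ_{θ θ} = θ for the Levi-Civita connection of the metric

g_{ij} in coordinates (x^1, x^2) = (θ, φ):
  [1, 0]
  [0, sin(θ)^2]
Γ^θ_{θ θ} = (1/2) g^{θθ} (∂_θ g_{θθ} + ∂_θ g_{θθ} - ∂_θ g_{θθ}) = (1/2)(1)((0) + (0) - (0)) = 0
This differs from the proposed value θ.
No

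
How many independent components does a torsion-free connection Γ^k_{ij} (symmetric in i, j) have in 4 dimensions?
Γ^k_{ij} has n choices for the upper index and n(n+1)/2 independent symmetric lower index pairs.
Total = 4 × 4×5/2 = 4 × 10 = 40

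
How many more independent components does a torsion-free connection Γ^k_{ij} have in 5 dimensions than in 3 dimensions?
Independent components in n dimensions: n × n(n+1)/2 = n^2(n+1)/2.
5D: 5 × 15 = 75
3D: 3 × 6 = 18
Difference = 75 - 18 = 57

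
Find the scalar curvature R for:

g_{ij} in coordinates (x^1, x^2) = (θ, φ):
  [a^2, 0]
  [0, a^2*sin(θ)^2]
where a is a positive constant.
Non-zero Christoffel symbols (Γ^k_{ij} = Γ^k_{ji}):
Γ^θ_{φ φ} = -sin(2*θ)/2
Γ^φ_{θ φ} = 1/tan(θ)
Ricci tensor (R_{ij} = R^k_{ikj}): R_{θθ} = 1, R_{θφ} = 0, R_{φφ} = sin(θ)^2
Inverse metric: g^{θθ} = 1/a^2, g^{φφ} = 1/(a^2*sin(θ)^2)
R = g^{ij} R_{ij} = (1/a^2)(1) + (1/(a^2*sin(θ)^2))(sin(θ)^2) = 2/a^2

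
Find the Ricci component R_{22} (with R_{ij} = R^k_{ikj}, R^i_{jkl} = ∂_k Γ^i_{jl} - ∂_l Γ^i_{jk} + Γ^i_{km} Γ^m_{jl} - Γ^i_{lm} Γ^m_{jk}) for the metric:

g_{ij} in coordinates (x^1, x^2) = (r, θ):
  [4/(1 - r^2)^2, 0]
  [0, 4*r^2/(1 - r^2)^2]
Non-zero Christoffel symbols (Γ^k_{ij} = Γ^k_{ji}):
Γ^r_{r r} = 2*r/(1 - r^2)
Γ^r_{θ θ} = (r^3 + r)/(r^2 - 1)
Γ^θ_{r θ} = (-r^2 - 1)/(r^3 - r)
R^r_{θ r θ} = ∂_r Γ^r_{θ θ} - ∂_θ Γ^r_{θ r} + Γ^r_{r m} Γ^m_{θ θ} - Γ^r_{θ m} Γ^m_{θ r}
  = ((r^4 - 4*r^2 - 1)/(r^2 - 1)^2) - (0) + (-2*r^2*(r^2 + 1)/(r^2 - 1)^2) - (-(r^2 + 1)^2/(r^2 - 1)^2) = -4*r^2/(r^2 - 1)^2
R^θ_{θ θ θ} = 0 (a repeated index in an antisymmetric pair)
R_{θθ} = R^r_{θ r θ} + R^θ_{θ θ θ} = (-4*r^2/(r^2 - 1)^2) + (0) = -4*r^2/(r^2 - 1)^2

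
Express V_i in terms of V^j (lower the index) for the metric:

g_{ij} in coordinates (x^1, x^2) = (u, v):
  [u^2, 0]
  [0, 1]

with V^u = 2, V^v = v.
V_i = g_{ij} V^j:
V_u = (u^2)(2) + (0)(v) = 2*u^2
V_v = (0)(2) + (1)(v) = v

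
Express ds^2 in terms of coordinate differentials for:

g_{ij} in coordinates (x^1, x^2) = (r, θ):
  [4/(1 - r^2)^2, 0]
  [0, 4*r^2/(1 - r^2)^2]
ds^2 = g_{ij} dx^i dx^j; only the non-zero components contribute.
ds^2 = (4/(1 - r^2)^2) dr^2 + (4*r^2/(1 - r^2)^2) dθ^2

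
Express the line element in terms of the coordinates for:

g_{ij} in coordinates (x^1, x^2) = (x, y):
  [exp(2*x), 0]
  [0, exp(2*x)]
ds^2 = g_{ij} dx^i dx^j; only the non-zero components contribute.
ds^2 = exp(2*x) dx^2 + exp(2*x) dy^2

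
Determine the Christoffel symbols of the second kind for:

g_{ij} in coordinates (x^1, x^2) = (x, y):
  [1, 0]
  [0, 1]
Using Γ^k_{ij} = (1/2) g^{km} (∂_i g_{mj} + ∂_j g_{mi} - ∂_m g_{ij}); the metric is diagonal, so only the m = k term contributes.
Every metric component is constant, so all ∂_m g_{ij} = 0 and every Christoffel symbol vanishes.
All Christoffel symbols are zero.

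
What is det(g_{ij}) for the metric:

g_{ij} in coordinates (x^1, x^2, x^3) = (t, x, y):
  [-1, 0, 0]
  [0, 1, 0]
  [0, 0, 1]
Diagonal metric: det(g) = g_{11}·g_{22}·g_{33}
= (-1)·(1)·(1)
det(g) = -1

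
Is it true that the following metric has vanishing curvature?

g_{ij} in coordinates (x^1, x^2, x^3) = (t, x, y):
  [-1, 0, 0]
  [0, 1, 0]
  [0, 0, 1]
All metric components are constant, so every Christoffel symbol vanishes and R^i_{jkl} = 0.
Yes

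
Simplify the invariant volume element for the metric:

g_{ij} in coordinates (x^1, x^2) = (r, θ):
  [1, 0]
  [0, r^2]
det(g) = r^2
√|det(g)| = r
Volume element: dV = r dr dθ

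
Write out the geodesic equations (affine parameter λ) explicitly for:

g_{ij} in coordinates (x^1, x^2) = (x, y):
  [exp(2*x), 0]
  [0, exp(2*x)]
Geodesic equation: d^2x^k/dλ^2 + Γ^k_{ij} (dx^i/dλ)(dx^j/dλ) = 0.
Non-zero Christoffel symbols:
Γ^x_{x x} = 1
Γ^x_{y y} = -1
Γ^y_{x y} = 1
Substituting (the symmetric pair Γ^k_{ij}, Γ^k_{ji} combines into a factor 2):
d^2x/dλ^2 + (dx/dλ)^2 - (dy/dλ)^2 = 0
d^2y/dλ^2 + 2 (dx/dλ)(dy/dλ) = 0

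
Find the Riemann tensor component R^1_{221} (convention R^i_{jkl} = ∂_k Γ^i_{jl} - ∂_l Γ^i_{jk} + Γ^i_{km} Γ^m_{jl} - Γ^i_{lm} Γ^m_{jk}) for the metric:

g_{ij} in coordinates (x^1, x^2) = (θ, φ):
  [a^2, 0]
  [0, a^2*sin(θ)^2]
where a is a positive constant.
Non-zero Christoffel symbols (Γ^k_{ij} = Γ^k_{ji}):
Γ^θ_{φ φ} = -sin(2*θ)/2
Γ^φ_{θ φ} = 1/tan(θ)
R^θ_{φ φ θ} = ∂_φ Γ^θ_{φ θ} - ∂_θ Γ^θ_{φ φ} + Γ^θ_{φ m} Γ^m_{φ θ} - Γ^θ_{θ m} Γ^m_{φ φ}
  = (0) - (-cos(2*θ)) + (-cos(θ)^2) - (0) = -sin(θ)^2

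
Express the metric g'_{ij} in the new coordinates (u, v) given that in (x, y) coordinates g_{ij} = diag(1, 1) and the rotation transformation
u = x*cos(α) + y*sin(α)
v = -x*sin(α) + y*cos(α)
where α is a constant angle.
Invert the transformation: x = u*cos(α) - v*sin(α), y = u*sin(α) + v*cos(α)
g'_{ij} = (∂x^k/∂x'^i)(∂x^l/∂x'^j) g_{kl}; with g_{kl} = δ_{kl} this is Σ_k (∂x^k/∂x'^i)(∂x^k/∂x'^j).
Jacobian: ∂x/∂u = cos(α), ∂x/∂v = -sin(α), ∂y/∂u = sin(α), ∂y/∂v = cos(α)
g'_{uu} = (cos(α))(cos(α)) + (sin(α))(sin(α)) = 1
g'_{uv} = (cos(α))(-sin(α)) + (sin(α))(cos(α)) = 0
g'_{vv} = (-sin(α))(-sin(α)) + (cos(α))(cos(α)) = 1
g'_{ij} = diag(1, 1)
The Euclidean metric is invariant under rotations.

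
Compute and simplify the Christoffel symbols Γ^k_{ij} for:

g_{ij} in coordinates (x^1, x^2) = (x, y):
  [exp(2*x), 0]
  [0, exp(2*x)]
Using Γ^k_{ij} = (1/2) g^{km} (∂_i g_{mj} + ∂_j g_{mi} - ∂_m g_{ij}); the metric is diagonal, so only the m = k term contributes.
Non-zero symbols (using the symmetry Γ^k_{ij} = Γ^k_{ji}):
Γ^x_{x x} = (1/2) g^{xx} (∂_x g_{xx} + ∂_x g_{xx} - ∂_x g_{xx}) = (1/2)(exp(-2*x))((2*exp(2*x)) + (2*exp(2*x)) - (2*exp(2*x))) = 1
Γ^x_{y y} = (1/2) g^{xx} (∂_y g_{xy} + ∂_y g_{xy} - ∂_x g_{yy}) = (1/2)(exp(-2*x))((0) + (0) - (2*exp(2*x))) = -1
Γ^y_{x y} = (1/2) g^{yy} (∂_x g_{yy} + ∂_y g_{yx} - ∂_y g_{xy}) = (1/2)(exp(-2*x))((2*exp(2*x)) + (0) - (0)) = 1
All other Christoffel symbols are zero.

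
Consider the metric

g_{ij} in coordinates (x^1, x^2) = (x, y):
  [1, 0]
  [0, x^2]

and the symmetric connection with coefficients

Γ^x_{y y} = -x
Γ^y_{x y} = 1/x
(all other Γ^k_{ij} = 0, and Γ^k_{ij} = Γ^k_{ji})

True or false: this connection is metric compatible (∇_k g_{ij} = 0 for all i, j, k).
Using ∇_k g_{ij} = ∂_k g_{ij} - Γ^m_{ki} g_{mj} - Γ^m_{kj} g_{im}:
e.g. ∇_x g_{yy} = (2*x) - (x) - (x) = 0
Every component ∇_k g_{ij} vanishes: the connection is metric compatible.
True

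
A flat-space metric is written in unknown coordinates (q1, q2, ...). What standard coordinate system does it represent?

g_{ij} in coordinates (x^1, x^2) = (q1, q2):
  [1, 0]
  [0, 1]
All components are constant and the metric is the identity, i.e. orthonormal rectilinear coordinates.
Cartesian (2D) coordinates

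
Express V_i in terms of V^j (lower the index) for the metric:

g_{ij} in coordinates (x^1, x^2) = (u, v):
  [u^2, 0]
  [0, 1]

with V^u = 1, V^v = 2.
V_i = g_{ij} V^j:
V_u = (u^2)(1) + (0)(2) = u^2
V_v = (0)(1) + (1)(2) = 2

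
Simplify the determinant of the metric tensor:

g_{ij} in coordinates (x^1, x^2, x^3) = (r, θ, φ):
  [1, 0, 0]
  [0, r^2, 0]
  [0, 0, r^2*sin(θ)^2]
Diagonal metric: det(g) = g_{11}·g_{22}·g_{33}
= (1)·(r^2)·(r^2*sin(θ)^2)
det(g) = r^4*sin(θ)^2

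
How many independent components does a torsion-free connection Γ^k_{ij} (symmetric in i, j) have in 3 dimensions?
Γ^k_{ij} has n choices for the upper index and n(n+1)/2 independent symmetric lower index pairs.
Total = 3 × 3×4/2 = 3 × 6 = 18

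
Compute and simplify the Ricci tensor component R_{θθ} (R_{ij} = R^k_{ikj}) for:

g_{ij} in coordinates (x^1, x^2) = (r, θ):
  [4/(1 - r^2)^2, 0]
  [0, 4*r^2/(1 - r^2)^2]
Non-zero Christoffel symbols (Γ^k_{ij} = Γ^k_{ji}):
Γ^r_{r r} = 2*r/(1 - r^2)
Γ^r_{θ θ} = (r^3 + r)/(r^2 - 1)
Γ^θ_{r θ} = (-r^2 - 1)/(r^3 - r)
R^r_{θ r θ} = ∂_r Γ^r_{θ θ} - ∂_θ Γ^r_{θ r} + Γ^r_{r m} Γ^m_{θ θ} - Γ^r_{θ m} Γ^m_{θ r}
  = ((r^4 - 4*r^2 - 1)/(r^2 - 1)^2) - (0) + (-2*r^2*(r^2 + 1)/(r^2 - 1)^2) - (-(r^2 + 1)^2/(r^2 - 1)^2) = -4*r^2/(r^2 - 1)^2
R^θ_{θ θ θ} = 0 (a repeated index in an antisymmetric pair)
R_{θθ} = R^r_{θ r θ} + R^θ_{θ θ θ} = (-4*r^2/(r^2 - 1)^2) + (0) = -4*r^2/(r^2 - 1)^2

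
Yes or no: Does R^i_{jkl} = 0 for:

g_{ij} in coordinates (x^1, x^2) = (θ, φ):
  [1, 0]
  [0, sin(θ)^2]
Non-zero Christoffel symbols:
Γ^θ_{φ φ} = -sin(2*θ)/2
Γ^φ_{θ φ} = 1/tan(θ)
Ricci tensor: R_{θθ} = 1, R_{θφ} = 0, R_{φφ} = sin(θ)^2
The Ricci tensor is non-zero, so the Riemann tensor is non-zero: not flat.
No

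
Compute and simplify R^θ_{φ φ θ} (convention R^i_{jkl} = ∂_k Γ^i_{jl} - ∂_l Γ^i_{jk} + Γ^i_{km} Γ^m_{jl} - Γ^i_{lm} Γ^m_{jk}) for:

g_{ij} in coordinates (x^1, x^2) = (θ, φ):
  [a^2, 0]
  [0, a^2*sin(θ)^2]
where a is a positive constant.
Non-zero Christoffel symbols (Γ^k_{ij} = Γ^k_{ji}):
Γ^θ_{φ φ} = -sin(2*θ)/2
Γ^φ_{θ φ} = 1/tan(θ)
R^θ_{φ φ θ} = ∂_φ Γ^θ_{φ θ} - ∂_θ Γ^θ_{φ φ} + Γ^θ_{φ m} Γ^m_{φ θ} - Γ^θ_{θ m} Γ^m_{φ φ}
  = (0) - (-cos(2*θ)) + (-cos(θ)^2) - (0) = -sin(θ)^2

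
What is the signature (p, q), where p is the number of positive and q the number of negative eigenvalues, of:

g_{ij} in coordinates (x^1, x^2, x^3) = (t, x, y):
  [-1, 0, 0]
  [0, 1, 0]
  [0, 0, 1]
The metric is diagonal, so its eigenvalues are the diagonal entries: -1, 1, 1 (at a generic point, where coordinate-dependent entries are positive).
2 positive, 1 negative.
(2, 1) - Lorentzian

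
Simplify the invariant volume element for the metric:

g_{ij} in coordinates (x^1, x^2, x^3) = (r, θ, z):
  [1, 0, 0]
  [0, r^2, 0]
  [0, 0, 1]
det(g) = r^2
√|det(g)| = r
Volume element: dV = r dr dθ dz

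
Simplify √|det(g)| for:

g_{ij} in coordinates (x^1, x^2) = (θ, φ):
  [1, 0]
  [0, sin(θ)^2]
det(g) = sin(θ)^2
√|det(g)| = sin(θ) (taking 0 < θ < π so that |sin(θ)| = sin(θ))
Volume element: dV = sin(θ) dθ dφ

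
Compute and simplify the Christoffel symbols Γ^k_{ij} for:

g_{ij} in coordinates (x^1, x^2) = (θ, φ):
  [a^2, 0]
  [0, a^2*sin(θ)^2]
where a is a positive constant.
Using Γ^k_{ij} = (1/2) g^{km} (∂_i g_{mj} + ∂_j g_{mi} - ∂_m g_{ij}); the metric is diagonal, so only the m = k term contributes.
Non-zero symbols (using the symmetry Γ^k_{ij} = Γ^k_{ji}):
Γ^θ_{φ φ} = (1/2) g^{θθ} (∂_φ g_{θφ} + ∂_φ g_{θφ} - ∂_θ g_{φφ}) = (1/2)(1/a^2)((0) + (0) - (a^2*sin(2*θ))) = -sin(2*θ)/2
Γ^φ_{θ φ} = (1/2) g^{φφ} (∂_θ g_{φφ} + ∂_φ g_{φθ} - ∂_φ g_{θφ}) = (1/2)(1/(a^2*sin(θ)^2))((a^2*sin(2*θ)) + (0) - (0)) = 1/tan(θ)
All other Christoffel symbols are zero.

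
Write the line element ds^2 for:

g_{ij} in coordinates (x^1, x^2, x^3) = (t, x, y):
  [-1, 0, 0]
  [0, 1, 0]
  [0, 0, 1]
ds^2 = g_{ij} dx^i dx^j; only the non-zero components contribute.
ds^2 = -dt^2 + dx^2 + dy^2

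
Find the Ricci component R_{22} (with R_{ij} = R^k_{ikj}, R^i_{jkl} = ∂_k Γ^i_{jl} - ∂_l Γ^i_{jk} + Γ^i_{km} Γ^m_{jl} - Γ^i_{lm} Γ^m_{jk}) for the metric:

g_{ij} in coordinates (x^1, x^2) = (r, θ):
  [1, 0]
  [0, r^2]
Non-zero Christoffel symbols (Γ^k_{ij} = Γ^k_{ji}):
Γ^r_{θ θ} = -r
Γ^θ_{r θ} = 1/r
R^r_{θ r θ} = ∂_r Γ^r_{θ θ} - ∂_θ Γ^r_{θ r} + Γ^r_{r m} Γ^m_{θ θ} - Γ^r_{θ m} Γ^m_{θ r}
  = (-1) - (0) + (0) - (-1) = 0
R^θ_{θ θ θ} = 0 (a repeated index in an antisymmetric pair)
R_{θθ} = R^r_{θ r θ} + R^θ_{θ θ θ} = (0) + (0) = 0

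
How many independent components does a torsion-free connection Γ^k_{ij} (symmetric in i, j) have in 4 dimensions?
Γ^k_{ij} has n choices for the upper index and n(n+1)/2 independent symmetric lower index pairs.
Total = 4 × 4×5/2 = 4 × 10 = 40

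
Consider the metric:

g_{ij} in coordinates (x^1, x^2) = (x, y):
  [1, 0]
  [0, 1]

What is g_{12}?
With x^1 = x, x^2 = y, g_{12} = g_{xy} is the row-1, column-2 entry of the matrix.
g_{12} = 0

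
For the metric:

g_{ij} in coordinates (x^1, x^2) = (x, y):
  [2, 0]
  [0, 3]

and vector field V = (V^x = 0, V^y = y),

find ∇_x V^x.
All Christoffel symbols are zero.
∇_x V^x = ∂_x V^x + Γ^x_{x j} V^j
  = (0) + (0)(0) + (0)(y)
  = 0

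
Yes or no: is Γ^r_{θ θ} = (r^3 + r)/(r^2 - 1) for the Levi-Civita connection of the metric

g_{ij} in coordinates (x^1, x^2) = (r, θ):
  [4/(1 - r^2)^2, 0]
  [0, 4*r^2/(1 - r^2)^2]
Γ^r_{θ θ} = (1/2) g^{rr} (∂_θ g_{rθ} + ∂_θ g_{rθ} - ∂_r g_{θθ}) = (1/2)((1 - r^2)^2/4)((0) + (0) - (-8*(r^3 + r)/(r^2 - 1)^3)) = (r^3 + r)/(r^2 - 1)
This equals the proposed value (r^3 + r)/(r^2 - 1).
Yes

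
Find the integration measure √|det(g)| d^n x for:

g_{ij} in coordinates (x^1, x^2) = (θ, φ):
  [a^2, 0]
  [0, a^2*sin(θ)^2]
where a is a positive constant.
det(g) = a^4*sin(θ)^2
√|det(g)| = a^2*sin(θ) (taking 0 < θ < π so that |sin(θ)| = sin(θ))
Volume element: dV = a^2*sin(θ) dθ dφ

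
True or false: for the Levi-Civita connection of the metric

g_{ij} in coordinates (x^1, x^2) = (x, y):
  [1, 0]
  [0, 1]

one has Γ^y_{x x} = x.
Γ^y_{x x} = (1/2) g^{yy} (∂_x g_{yx} + ∂_x g_{yx} - ∂_y g_{xx}) = (1/2)(1)((0) + (0) - (0)) = 0
This differs from the proposed value x.
False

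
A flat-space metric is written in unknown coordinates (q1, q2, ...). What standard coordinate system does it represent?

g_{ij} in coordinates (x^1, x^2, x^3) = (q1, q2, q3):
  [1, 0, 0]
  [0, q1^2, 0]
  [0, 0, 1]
The line element ds^2 = dq1^2 + q1^2 dq2^2 + dq3^2 is dr^2 + r^2 dθ^2 + dz^2 with q1 = r, q2 = θ, q3 = z.
cylindrical coordinates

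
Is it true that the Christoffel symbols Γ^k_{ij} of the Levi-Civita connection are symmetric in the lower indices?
The Levi-Civita connection is torsion-free, which is exactly Γ^k_{ij} = Γ^k_{ji}.
Yes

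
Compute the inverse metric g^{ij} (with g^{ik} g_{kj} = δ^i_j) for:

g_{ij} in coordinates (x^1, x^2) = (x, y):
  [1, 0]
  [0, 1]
The metric is diagonal, so g^{ij} is diagonal with entries 1/g_{ii}: diag(1, 1).
g^{ij}:
  [1, 0]
  [0, 1]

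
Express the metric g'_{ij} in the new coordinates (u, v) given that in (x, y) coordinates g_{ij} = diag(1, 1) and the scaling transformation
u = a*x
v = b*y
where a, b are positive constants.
Invert the transformation: x = u/a, y = v/b
g'_{ij} = (∂x^k/∂x'^i)(∂x^l/∂x'^j) g_{kl}; with g_{kl} = δ_{kl} this is Σ_k (∂x^k/∂x'^i)(∂x^k/∂x'^j).
Jacobian: ∂x/∂u = 1/a, ∂x/∂v = 0, ∂y/∂u = 0, ∂y/∂v = 1/b
g'_{uu} = (1/a)(1/a) + (0)(0) = 1/a^2
g'_{uv} = (1/a)(0) + (0)(1/b) = 0
g'_{vv} = (0)(0) + (1/b)(1/b) = 1/b^2
g'_{ij} = diag(1/a^2, 1/b^2)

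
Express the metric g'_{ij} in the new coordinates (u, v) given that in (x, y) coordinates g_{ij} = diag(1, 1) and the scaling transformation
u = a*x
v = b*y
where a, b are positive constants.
Invert the transformation: x = u/a, y = v/b
g'_{ij} = (∂x^k/∂x'^i)(∂x^l/∂x'^j) g_{kl}; with g_{kl} = δ_{kl} this is Σ_k (∂x^k/∂x'^i)(∂x^k/∂x'^j).
Jacobian: ∂x/∂u = 1/a, ∂x/∂v = 0, ∂y/∂u = 0, ∂y/∂v = 1/b
g'_{uu} = (1/a)(1/a) + (0)(0) = 1/a^2
g'_{uv} = (1/a)(0) + (0)(1/b) = 0
g'_{vv} = (0)(0) + (1/b)(1/b) = 1/b^2
g'_{ij} = diag(1/a^2, 1/b^2)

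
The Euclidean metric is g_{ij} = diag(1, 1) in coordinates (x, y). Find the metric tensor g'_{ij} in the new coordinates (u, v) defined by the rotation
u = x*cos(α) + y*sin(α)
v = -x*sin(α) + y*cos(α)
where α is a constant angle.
Invert the transformation: x = u*cos(α) - v*sin(α), y = u*sin(α) + v*cos(α)
g'_{ij} = (∂x^k/∂x'^i)(∂x^l/∂x'^j) g_{kl}; with g_{kl} = δ_{kl} this is Σ_k (∂x^k/∂x'^i)(∂x^k/∂x'^j).
Jacobian: ∂x/∂u = cos(α), ∂x/∂v = -sin(α), ∂y/∂u = sin(α), ∂y/∂v = cos(α)
g'_{uu} = (cos(α))(cos(α)) + (sin(α))(sin(α)) = 1
g'_{uv} = (cos(α))(-sin(α)) + (sin(α))(cos(α)) = 0
g'_{vv} = (-sin(α))(-sin(α)) + (cos(α))(cos(α)) = 1
g'_{ij} = diag(1, 1)
The Euclidean metric is invariant under rotations.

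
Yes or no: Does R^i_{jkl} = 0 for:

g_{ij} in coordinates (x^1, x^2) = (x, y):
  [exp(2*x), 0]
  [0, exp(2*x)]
Non-zero Christoffel symbols:
Γ^x_{x x} = 1
Γ^x_{y y} = -1
Γ^y_{x y} = 1
Ricci tensor: R_{xx} = 0, R_{xy} = 0, R_{yy} = 0
All R_{ij} vanish; in 2 dimensions the Riemann tensor is fully determined by the Ricci tensor, so R^i_{jkl} = 0: the metric is flat (curvilinear coordinates on flat space).
Yes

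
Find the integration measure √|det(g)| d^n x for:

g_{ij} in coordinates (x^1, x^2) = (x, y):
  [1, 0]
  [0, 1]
det(g) = 1
√|det(g)| = 1
Volume element: dV = 1 dx dy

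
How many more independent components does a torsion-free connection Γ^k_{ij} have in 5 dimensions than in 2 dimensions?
Independent components in n dimensions: n × n(n+1)/2 = n^2(n+1)/2.
5D: 5 × 15 = 75
2D: 2 × 3 = 6
Difference = 75 - 6 = 69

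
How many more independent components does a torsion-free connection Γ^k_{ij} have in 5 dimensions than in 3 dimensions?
Independent components in n dimensions: n × n(n+1)/2 = n^2(n+1)/2.
5D: 5 × 15 = 75
3D: 3 × 6 = 18
Difference = 75 - 18 = 57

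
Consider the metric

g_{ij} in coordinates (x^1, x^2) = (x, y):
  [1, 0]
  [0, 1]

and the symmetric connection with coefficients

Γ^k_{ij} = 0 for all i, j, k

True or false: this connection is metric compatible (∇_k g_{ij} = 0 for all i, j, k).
Using ∇_k g_{ij} = ∂_k g_{ij} - Γ^m_{ki} g_{mj} - Γ^m_{kj} g_{im}:
e.g. ∇_y g_{xx} = (0) - (0) - (0) = 0
Every component ∇_k g_{ij} vanishes: the connection is metric compatible.
True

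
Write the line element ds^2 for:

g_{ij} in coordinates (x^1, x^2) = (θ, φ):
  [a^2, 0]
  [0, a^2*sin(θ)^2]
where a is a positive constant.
ds^2 = g_{ij} dx^i dx^j; only the non-zero components contribute.
ds^2 = a^2 dθ^2 + a^2*sin(θ)^2 dφ^2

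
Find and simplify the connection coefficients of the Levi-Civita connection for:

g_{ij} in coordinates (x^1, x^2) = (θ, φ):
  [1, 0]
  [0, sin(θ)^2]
Using Γ^k_{ij} = (1/2) g^{km} (∂_i g_{mj} + ∂_j g_{mi} - ∂_m g_{ij}); the metric is diagonal, so only the m = k term contributes.
Non-zero symbols (using the symmetry Γ^k_{ij} = Γ^k_{ji}):
Γ^θ_{φ φ} = (1/2) g^{θθ} (∂_φ g_{θφ} + ∂_φ g_{θφ} - ∂_θ g_{φφ}) = (1/2)(1)((0) + (0) - (sin(2*θ))) = -sin(2*θ)/2
Γ^φ_{θ φ} = (1/2) g^{φφ} (∂_θ g_{φφ} + ∂_φ g_{φθ} - ∂_φ g_{θφ}) = (1/2)(1/sin(θ)^2)((sin(2*θ)) + (0) - (0)) = 1/tan(θ)
All other Christoffel symbols are zero.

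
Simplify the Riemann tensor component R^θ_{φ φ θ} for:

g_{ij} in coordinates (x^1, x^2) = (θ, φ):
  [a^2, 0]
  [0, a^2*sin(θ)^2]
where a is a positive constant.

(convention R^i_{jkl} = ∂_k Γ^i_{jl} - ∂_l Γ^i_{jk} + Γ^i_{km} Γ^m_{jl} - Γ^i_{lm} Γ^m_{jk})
Non-zero Christoffel symbols (Γ^k_{ij} = Γ^k_{ji}):
Γ^θ_{φ φ} = -sin(2*θ)/2
Γ^φ_{θ φ} = 1/tan(θ)
R^θ_{φ φ θ} = ∂_φ Γ^θ_{φ θ} - ∂_θ Γ^θ_{φ φ} + Γ^θ_{φ m} Γ^m_{φ θ} - Γ^θ_{θ m} Γ^m_{φ φ}
  = (0) - (-cos(2*θ)) + (-cos(θ)^2) - (0) = -sin(θ)^2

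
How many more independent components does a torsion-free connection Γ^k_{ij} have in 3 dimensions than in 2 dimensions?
Independent components in n dimensions: n × n(n+1)/2 = n^2(n+1)/2.
3D: 3 × 6 = 18
2D: 2 × 3 = 6
Difference = 18 - 6 = 12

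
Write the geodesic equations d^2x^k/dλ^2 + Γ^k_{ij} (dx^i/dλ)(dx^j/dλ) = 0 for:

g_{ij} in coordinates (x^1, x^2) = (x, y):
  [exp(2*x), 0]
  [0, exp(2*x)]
Geodesic equation: d^2x^k/dλ^2 + Γ^k_{ij} (dx^i/dλ)(dx^j/dλ) = 0.
Non-zero Christoffel symbols:
Γ^x_{x x} = 1
Γ^x_{y y} = -1
Γ^y_{x y} = 1
Substituting (the symmetric pair Γ^k_{ij}, Γ^k_{ji} combines into a factor 2):
d^2x/dλ^2 + (dx/dλ)^2 - (dy/dλ)^2 = 0
d^2y/dλ^2 + 2 (dx/dλ)(dy/dλ) = 0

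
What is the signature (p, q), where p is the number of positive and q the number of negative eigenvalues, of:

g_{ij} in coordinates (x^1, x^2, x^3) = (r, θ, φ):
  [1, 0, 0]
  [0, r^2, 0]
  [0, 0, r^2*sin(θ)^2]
The metric is diagonal, so its eigenvalues are the diagonal entries: 1, r^2, r^2*sin(θ)^2 (at a generic point, where coordinate-dependent entries are positive).
3 positive, 0 negative.
(3, 0) - Riemannian (positive definite)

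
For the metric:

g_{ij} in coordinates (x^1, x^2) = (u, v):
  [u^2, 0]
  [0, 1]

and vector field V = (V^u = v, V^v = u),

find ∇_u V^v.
Non-zero Christoffel symbols:
Γ^u_{u u} = 1/u
∇_u V^v = ∂_u V^v + Γ^v_{u j} V^j
  = (1) + (0)(v) + (0)(u)
  = 1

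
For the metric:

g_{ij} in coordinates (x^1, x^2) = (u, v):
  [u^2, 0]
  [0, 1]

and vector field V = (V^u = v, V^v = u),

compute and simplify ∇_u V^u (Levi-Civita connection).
Non-zero Christoffel symbols:
Γ^u_{u u} = 1/u
∇_u V^u = ∂_u V^u + Γ^u_{u j} V^j
  = (0) + (1/u)(v) + (0)(u)
  = v/u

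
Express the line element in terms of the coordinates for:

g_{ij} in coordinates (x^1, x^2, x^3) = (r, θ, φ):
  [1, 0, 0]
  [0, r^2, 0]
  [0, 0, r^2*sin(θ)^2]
ds^2 = g_{ij} dx^i dx^j; only the non-zero components contribute.
ds^2 = dr^2 + r^2 dθ^2 + r^2*sin(θ)^2 dφ^2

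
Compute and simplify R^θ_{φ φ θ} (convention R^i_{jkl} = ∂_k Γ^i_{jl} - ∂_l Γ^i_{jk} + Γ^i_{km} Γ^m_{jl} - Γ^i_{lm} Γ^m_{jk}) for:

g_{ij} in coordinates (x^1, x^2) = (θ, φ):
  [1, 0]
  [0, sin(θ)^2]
Non-zero Christoffel symbols (Γ^k_{ij} = Γ^k_{ji}):
Γ^θ_{φ φ} = -sin(2*θ)/2
Γ^φ_{θ φ} = 1/tan(θ)
R^θ_{φ φ θ} = ∂_φ Γ^θ_{φ θ} - ∂_θ Γ^θ_{φ φ} + Γ^θ_{φ m} Γ^m_{φ θ} - Γ^θ_{θ m} Γ^m_{φ φ}
  = (0) - (-cos(2*θ)) + (-cos(θ)^2) - (0) = -sin(θ)^2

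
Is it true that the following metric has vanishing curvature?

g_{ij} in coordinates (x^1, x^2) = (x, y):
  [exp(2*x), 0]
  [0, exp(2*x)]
Non-zero Christoffel symbols:
Γ^x_{x x} = 1
Γ^x_{y y} = -1
Γ^y_{x y} = 1
Ricci tensor: R_{xx} = 0, R_{xy} = 0, R_{yy} = 0
All R_{ij} vanish; in 2 dimensions the Riemann tensor is fully determined by the Ricci tensor, so R^i_{jkl} = 0: the metric is flat (curvilinear coordinates on flat space).
Yes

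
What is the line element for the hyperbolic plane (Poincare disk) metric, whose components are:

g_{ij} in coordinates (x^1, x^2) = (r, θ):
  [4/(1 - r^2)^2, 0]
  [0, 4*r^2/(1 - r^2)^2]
ds^2 = g_{ij} dx^i dx^j; only the non-zero components contribute.
ds^2 = (4/(1 - r^2)^2) dr^2 + (4*r^2/(1 - r^2)^2) dθ^2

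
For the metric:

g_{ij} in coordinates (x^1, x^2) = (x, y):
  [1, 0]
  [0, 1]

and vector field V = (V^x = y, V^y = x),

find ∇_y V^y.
All Christoffel symbols are zero.
∇_y V^y = ∂_y V^y + Γ^y_{y j} V^j
  = (0) + (0)(y) + (0)(x)
  = 0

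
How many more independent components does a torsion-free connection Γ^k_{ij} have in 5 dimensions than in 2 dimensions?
Independent components in n dimensions: n × n(n+1)/2 = n^2(n+1)/2.
5D: 5 × 15 = 75
2D: 2 × 3 = 6
Difference = 75 - 6 = 69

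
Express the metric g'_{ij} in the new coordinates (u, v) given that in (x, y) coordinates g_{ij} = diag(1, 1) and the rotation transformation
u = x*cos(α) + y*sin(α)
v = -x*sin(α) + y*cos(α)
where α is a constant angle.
Invert the transformation: x = u*cos(α) - v*sin(α), y = u*sin(α) + v*cos(α)
g'_{ij} = (∂x^k/∂x'^i)(∂x^l/∂x'^j) g_{kl}; with g_{kl} = δ_{kl} this is Σ_k (∂x^k/∂x'^i)(∂x^k/∂x'^j).
Jacobian: ∂x/∂u = cos(α), ∂x/∂v = -sin(α), ∂y/∂u = sin(α), ∂y/∂v = cos(α)
g'_{uu} = (cos(α))(cos(α)) + (sin(α))(sin(α)) = 1
g'_{uv} = (cos(α))(-sin(α)) + (sin(α))(cos(α)) = 0
g'_{vv} = (-sin(α))(-sin(α)) + (cos(α))(cos(α)) = 1
g'_{ij} = diag(1, 1)
The Euclidean metric is invariant under rotations.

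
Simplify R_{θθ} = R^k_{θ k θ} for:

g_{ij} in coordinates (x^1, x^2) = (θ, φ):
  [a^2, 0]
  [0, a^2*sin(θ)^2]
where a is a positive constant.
Non-zero Christoffel symbols (Γ^k_{ij} = Γ^k_{ji}):
Γ^θ_{φ φ} = -sin(2*θ)/2
Γ^φ_{θ φ} = 1/tan(θ)
R^θ_{θ θ θ} = 0 (a repeated index in an antisymmetric pair)
R^φ_{θ φ θ} = ∂_φ Γ^φ_{θ θ} - ∂_θ Γ^φ_{θ φ} + Γ^φ_{φ m} Γ^m_{θ θ} - Γ^φ_{θ m} Γ^m_{θ φ}
  = (0) - (-1/sin(θ)^2) + (0) - (1/tan(θ)^2) = 1
R_{θθ} = R^θ_{θ θ θ} + R^φ_{θ φ θ} = (0) + (1) = 1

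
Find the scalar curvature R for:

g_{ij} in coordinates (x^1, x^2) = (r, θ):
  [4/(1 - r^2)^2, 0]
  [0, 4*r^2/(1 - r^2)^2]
Non-zero Christoffel symbols (Γ^k_{ij} = Γ^k_{ji}):
Γ^r_{r r} = 2*r/(1 - r^2)
Γ^r_{θ θ} = (r^3 + r)/(r^2 - 1)
Γ^θ_{r θ} = (-r^2 - 1)/(r^3 - r)
Ricci tensor (R_{ij} = R^k_{ikj}): R_{rr} = -4/(r^2 - 1)^2, R_{rθ} = 0, R_{θθ} = -4*r^2/(r^2 - 1)^2
Inverse metric: g^{rr} = (1 - r^2)^2/4, g^{θθ} = (1 - r^2)^2/(4*r^2)
R = g^{ij} R_{ij} = ((1 - r^2)^2/4)(-4/(r^2 - 1)^2) + ((1 - r^2)^2/(4*r^2))(-4*r^2/(r^2 - 1)^2) = -2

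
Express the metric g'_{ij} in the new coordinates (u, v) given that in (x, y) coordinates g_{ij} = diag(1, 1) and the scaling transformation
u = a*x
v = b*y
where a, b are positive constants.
Invert the transformation: x = u/a, y = v/b
g'_{ij} = (∂x^k/∂x'^i)(∂x^l/∂x'^j) g_{kl}; with g_{kl} = δ_{kl} this is Σ_k (∂x^k/∂x'^i)(∂x^k/∂x'^j).
Jacobian: ∂x/∂u = 1/a, ∂x/∂v = 0, ∂y/∂u = 0, ∂y/∂v = 1/b
g'_{uu} = (1/a)(1/a) + (0)(0) = 1/a^2
g'_{uv} = (1/a)(0) + (0)(1/b) = 0
g'_{vv} = (0)(0) + (1/b)(1/b) = 1/b^2
g'_{ij} = diag(1/a^2, 1/b^2)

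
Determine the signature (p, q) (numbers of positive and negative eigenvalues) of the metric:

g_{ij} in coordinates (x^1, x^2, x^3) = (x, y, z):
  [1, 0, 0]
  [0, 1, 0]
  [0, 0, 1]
The metric is diagonal, so its eigenvalues are the diagonal entries: 1, 1, 1 (at a generic point, where coordinate-dependent entries are positive).
3 positive, 0 negative.
(3, 0) - Riemannian (positive definite)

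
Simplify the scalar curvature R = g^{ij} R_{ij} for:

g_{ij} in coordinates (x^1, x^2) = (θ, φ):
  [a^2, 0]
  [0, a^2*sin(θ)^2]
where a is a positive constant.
Non-zero Christoffel symbols (Γ^k_{ij} = Γ^k_{ji}):
Γ^θ_{φ φ} = -sin(2*θ)/2
Γ^φ_{θ φ} = 1/tan(θ)
Ricci tensor (R_{ij} = R^k_{ikj}): R_{θθ} = 1, R_{θφ} = 0, R_{φφ} = sin(θ)^2
Inverse metric: g^{θθ} = 1/a^2, g^{φφ} = 1/(a^2*sin(θ)^2)
R = g^{ij} R_{ij} = (1/a^2)(1) + (1/(a^2*sin(θ)^2))(sin(θ)^2) = 2/a^2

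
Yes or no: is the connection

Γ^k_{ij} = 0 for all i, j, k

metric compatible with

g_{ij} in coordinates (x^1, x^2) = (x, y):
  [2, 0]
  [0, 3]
Using ∇_k g_{ij} = ∂_k g_{ij} - Γ^m_{ki} g_{mj} - Γ^m_{kj} g_{im}:
e.g. ∇_x g_{xy} = (0) - (0) - (0) = 0
Every component ∇_k g_{ij} vanishes: the connection is metric compatible.
Yes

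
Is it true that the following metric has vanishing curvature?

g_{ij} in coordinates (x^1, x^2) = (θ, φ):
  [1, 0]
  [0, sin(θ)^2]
Non-zero Christoffel symbols:
Γ^θ_{φ φ} = -sin(2*θ)/2
Γ^φ_{θ φ} = 1/tan(θ)
Ricci tensor: R_{θθ} = 1, R_{θφ} = 0, R_{φφ} = sin(θ)^2
The Ricci tensor is non-zero, so the Riemann tensor is non-zero: not flat.
No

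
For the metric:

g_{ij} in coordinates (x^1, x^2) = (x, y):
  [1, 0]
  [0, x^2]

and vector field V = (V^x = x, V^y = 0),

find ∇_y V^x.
Non-zero Christoffel symbols:
Γ^x_{y y} = -x
Γ^y_{x y} = 1/x
∇_y V^x = ∂_y V^x + Γ^x_{y j} V^j
  = (0) + (0)(x) + (-x)(0)
  = 0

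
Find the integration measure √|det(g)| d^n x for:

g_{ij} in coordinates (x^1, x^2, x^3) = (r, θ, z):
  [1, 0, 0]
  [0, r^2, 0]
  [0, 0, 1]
det(g) = r^2
√|det(g)| = r
Volume element: dV = r dr dθ dz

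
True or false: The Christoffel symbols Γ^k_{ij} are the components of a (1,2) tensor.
Under a change of coordinates Γ picks up an inhomogeneous term ∂²x/∂x'∂x'; e.g. Γ = 0 in Cartesian coordinates but Γ^r_{θθ} = -r in polar coordinates on the same flat plane.
False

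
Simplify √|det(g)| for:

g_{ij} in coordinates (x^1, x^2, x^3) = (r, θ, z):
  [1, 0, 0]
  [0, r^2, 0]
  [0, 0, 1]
det(g) = r^2
√|det(g)| = r
Volume element: dV = r dr dθ dz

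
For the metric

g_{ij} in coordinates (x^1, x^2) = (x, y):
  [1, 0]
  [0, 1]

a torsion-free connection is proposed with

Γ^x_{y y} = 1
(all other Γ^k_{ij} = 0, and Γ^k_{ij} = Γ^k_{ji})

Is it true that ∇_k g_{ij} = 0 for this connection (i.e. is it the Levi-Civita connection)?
Using ∇_k g_{ij} = ∂_k g_{ij} - Γ^m_{ki} g_{mj} - Γ^m_{kj} g_{im}:
∇_y g_{xy} = (0) - (0) - (1) = -1 ≠ 0
So the connection is not metric compatible (it is not the Levi-Civita connection).
No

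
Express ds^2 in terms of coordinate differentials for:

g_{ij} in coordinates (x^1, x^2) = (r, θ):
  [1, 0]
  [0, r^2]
ds^2 = g_{ij} dx^i dx^j; only the non-zero components contribute.
ds^2 = dr^2 + r^2 dθ^2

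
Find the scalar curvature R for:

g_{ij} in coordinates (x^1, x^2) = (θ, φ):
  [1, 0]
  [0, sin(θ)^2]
Non-zero Christoffel symbols (Γ^k_{ij} = Γ^k_{ji}):
Γ^θ_{φ φ} = -sin(2*θ)/2
Γ^φ_{θ φ} = 1/tan(θ)
Ricci tensor (R_{ij} = R^k_{ikj}): R_{θθ} = 1, R_{θφ} = 0, R_{φφ} = sin(θ)^2
Inverse metric: g^{θθ} = 1, g^{φφ} = 1/sin(θ)^2
R = g^{ij} R_{ij} = (1)(1) + (1/sin(θ)^2)(sin(θ)^2) = 2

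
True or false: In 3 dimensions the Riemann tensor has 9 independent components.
n^2(n^2-1)/12 = 9·8/12 = 6 independent components for n = 3.
False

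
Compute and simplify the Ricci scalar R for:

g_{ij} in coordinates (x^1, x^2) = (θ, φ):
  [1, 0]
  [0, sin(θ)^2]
Non-zero Christoffel symbols (Γ^k_{ij} = Γ^k_{ji}):
Γ^θ_{φ φ} = -sin(2*θ)/2
Γ^φ_{θ φ} = 1/tan(θ)
Ricci tensor (R_{ij} = R^k_{ikj}): R_{θθ} = 1, R_{θφ} = 0, R_{φφ} = sin(θ)^2
Inverse metric: g^{θθ} = 1, g^{φφ} = 1/sin(θ)^2
R = g^{ij} R_{ij} = (1)(1) + (1/sin(θ)^2)(sin(θ)^2) = 2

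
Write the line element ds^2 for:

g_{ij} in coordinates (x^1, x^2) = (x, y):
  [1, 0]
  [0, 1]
ds^2 = g_{ij} dx^i dx^j; only the non-zero components contribute.
ds^2 = dx^2 + dy^2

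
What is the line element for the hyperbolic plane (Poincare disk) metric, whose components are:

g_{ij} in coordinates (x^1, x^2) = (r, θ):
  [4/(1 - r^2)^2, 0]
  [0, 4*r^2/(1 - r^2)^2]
ds^2 = g_{ij} dx^i dx^j; only the non-zero components contribute.
ds^2 = (4/(1 - r^2)^2) dr^2 + (4*r^2/(1 - r^2)^2) dθ^2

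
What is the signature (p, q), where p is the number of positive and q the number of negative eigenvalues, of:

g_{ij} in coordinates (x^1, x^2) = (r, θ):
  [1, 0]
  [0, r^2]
The metric is diagonal, so its eigenvalues are the diagonal entries: 1, r^2 (at a generic point, where coordinate-dependent entries are positive).
2 positive, 0 negative.
(2, 0) - Riemannian (positive definite)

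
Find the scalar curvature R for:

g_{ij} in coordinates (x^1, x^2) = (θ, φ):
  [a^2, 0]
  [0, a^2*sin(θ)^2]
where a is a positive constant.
Non-zero Christoffel symbols (Γ^k_{ij} = Γ^k_{ji}):
Γ^θ_{φ φ} = -sin(2*θ)/2
Γ^φ_{θ φ} = 1/tan(θ)
Ricci tensor (R_{ij} = R^k_{ikj}): R_{θθ} = 1, R_{θφ} = 0, R_{φφ} = sin(θ)^2
Inverse metric: g^{θθ} = 1/a^2, g^{φφ} = 1/(a^2*sin(θ)^2)
R = g^{ij} R_{ij} = (1/a^2)(1) + (1/(a^2*sin(θ)^2))(sin(θ)^2) = 2/a^2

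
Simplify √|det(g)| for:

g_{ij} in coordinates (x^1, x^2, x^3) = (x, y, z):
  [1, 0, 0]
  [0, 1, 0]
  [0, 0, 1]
det(g) = 1
√|det(g)| = 1
Volume element: dV = 1 dx dy dz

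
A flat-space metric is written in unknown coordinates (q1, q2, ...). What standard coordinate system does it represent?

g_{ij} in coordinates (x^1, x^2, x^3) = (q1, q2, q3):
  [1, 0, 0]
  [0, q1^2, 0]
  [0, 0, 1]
The line element ds^2 = dq1^2 + q1^2 dq2^2 + dq3^2 is dr^2 + r^2 dθ^2 + dz^2 with q1 = r, q2 = θ, q3 = z.
cylindrical coordinates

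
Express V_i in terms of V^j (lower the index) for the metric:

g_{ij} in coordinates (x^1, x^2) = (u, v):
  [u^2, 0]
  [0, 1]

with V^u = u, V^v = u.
V_i = g_{ij} V^j:
V_u = (u^2)(u) + (0)(u) = u^3
V_v = (0)(u) + (1)(u) = u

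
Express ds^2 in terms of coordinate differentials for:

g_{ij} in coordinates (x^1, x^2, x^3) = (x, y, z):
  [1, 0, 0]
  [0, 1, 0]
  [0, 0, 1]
ds^2 = g_{ij} dx^i dx^j; only the non-zero components contribute.
ds^2 = dx^2 + dy^2 + dz^2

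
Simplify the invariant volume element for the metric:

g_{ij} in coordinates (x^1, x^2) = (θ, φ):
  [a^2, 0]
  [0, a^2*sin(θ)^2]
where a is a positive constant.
det(g) = a^4*sin(θ)^2
√|det(g)| = a^2*sin(θ) (taking 0 < θ < π so that |sin(θ)| = sin(θ))
Volume element: dV = a^2*sin(θ) dθ dφ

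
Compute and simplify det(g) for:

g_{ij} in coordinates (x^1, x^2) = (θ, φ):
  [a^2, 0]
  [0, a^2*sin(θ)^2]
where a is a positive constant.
For a 2×2 metric: det(g) = g_{11}·g_{22} - g_{12}·g_{21}
= (a^2)·(a^2*sin(θ)^2) - (0)·(0)
= a^4*sin(θ)^2 - 0
det(g) = a^4*sin(θ)^2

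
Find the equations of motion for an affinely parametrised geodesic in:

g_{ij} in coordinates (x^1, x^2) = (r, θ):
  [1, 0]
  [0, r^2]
Geodesic equation: d^2x^k/dλ^2 + Γ^k_{ij} (dx^i/dλ)(dx^j/dλ) = 0.
Non-zero Christoffel symbols:
Γ^r_{θ θ} = -r
Γ^θ_{r θ} = 1/r
Substituting (the symmetric pair Γ^k_{ij}, Γ^k_{ji} combines into a factor 2):
d^2r/dλ^2 - r (dθ/dλ)^2 = 0
d^2θ/dλ^2 + (2/r) (dr/dλ)(dθ/dλ) = 0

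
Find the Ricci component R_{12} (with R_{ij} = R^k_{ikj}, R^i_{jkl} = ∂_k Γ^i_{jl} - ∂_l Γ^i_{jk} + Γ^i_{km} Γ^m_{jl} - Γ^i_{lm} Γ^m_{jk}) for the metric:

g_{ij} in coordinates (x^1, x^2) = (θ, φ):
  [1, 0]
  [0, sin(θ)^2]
Non-zero Christoffel symbols (Γ^k_{ij} = Γ^k_{ji}):
Γ^θ_{φ φ} = -sin(2*θ)/2
Γ^φ_{θ φ} = 1/tan(θ)
R^θ_{θ θ φ} = 0 (a repeated index in an antisymmetric pair)
R^φ_{θ φ φ} = 0 (a repeated index in an antisymmetric pair)
R_{θφ} = R^θ_{θ θ φ} + R^φ_{θ φ φ} = (0) + (0) = 0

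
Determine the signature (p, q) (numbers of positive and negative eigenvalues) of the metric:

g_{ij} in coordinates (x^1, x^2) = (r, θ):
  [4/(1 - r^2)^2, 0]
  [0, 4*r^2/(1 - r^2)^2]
The metric is diagonal, so its eigenvalues are the diagonal entries: 4/(1 - r^2)^2, 4*r^2/(1 - r^2)^2 (at a generic point, where coordinate-dependent entries are positive).
2 positive, 0 negative.
(2, 0) - Riemannian (positive definite)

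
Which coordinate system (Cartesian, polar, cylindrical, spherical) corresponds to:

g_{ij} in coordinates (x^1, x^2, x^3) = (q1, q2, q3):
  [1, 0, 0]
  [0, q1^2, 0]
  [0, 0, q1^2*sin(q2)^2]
The line element ds^2 = dq1^2 + q1^2 dq2^2 + q1^2 sin(q2)^2 dq3^2 is dr^2 + r^2 dθ^2 + r^2 sin(θ)^2 dφ^2 with q1 = r, q2 = θ, q3 = φ.
spherical coordinates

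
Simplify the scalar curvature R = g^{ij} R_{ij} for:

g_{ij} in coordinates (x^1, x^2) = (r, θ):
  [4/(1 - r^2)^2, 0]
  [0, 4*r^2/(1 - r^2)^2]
Non-zero Christoffel symbols (Γ^k_{ij} = Γ^k_{ji}):
Γ^r_{r r} = 2*r/(1 - r^2)
Γ^r_{θ θ} = (r^3 + r)/(r^2 - 1)
Γ^θ_{r θ} = (-r^2 - 1)/(r^3 - r)
Ricci tensor (R_{ij} = R^k_{ikj}): R_{rr} = -4/(r^2 - 1)^2, R_{rθ} = 0, R_{θθ} = -4*r^2/(r^2 - 1)^2
Inverse metric: g^{rr} = (1 - r^2)^2/4, g^{θθ} = (1 - r^2)^2/(4*r^2)
R = g^{ij} R_{ij} = ((1 - r^2)^2/4)(-4/(r^2 - 1)^2) + ((1 - r^2)^2/(4*r^2))(-4*r^2/(r^2 - 1)^2) = -2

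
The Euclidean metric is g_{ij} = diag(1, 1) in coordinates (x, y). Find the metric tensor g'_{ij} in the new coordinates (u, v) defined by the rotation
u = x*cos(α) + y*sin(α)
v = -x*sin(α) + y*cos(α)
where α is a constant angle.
Invert the transformation: x = u*cos(α) - v*sin(α), y = u*sin(α) + v*cos(α)
g'_{ij} = (∂x^k/∂x'^i)(∂x^l/∂x'^j) g_{kl}; with g_{kl} = δ_{kl} this is Σ_k (∂x^k/∂x'^i)(∂x^k/∂x'^j).
Jacobian: ∂x/∂u = cos(α), ∂x/∂v = -sin(α), ∂y/∂u = sin(α), ∂y/∂v = cos(α)
g'_{uu} = (cos(α))(cos(α)) + (sin(α))(sin(α)) = 1
g'_{uv} = (cos(α))(-sin(α)) + (sin(α))(cos(α)) = 0
g'_{vv} = (-sin(α))(-sin(α)) + (cos(α))(cos(α)) = 1
g'_{ij} = diag(1, 1)
The Euclidean metric is invariant under rotations.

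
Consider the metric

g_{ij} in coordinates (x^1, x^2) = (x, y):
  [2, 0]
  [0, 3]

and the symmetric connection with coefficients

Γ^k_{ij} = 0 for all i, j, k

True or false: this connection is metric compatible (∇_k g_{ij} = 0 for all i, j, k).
Using ∇_k g_{ij} = ∂_k g_{ij} - Γ^m_{ki} g_{mj} - Γ^m_{kj} g_{im}:
e.g. ∇_y g_{xx} = (0) - (0) - (0) = 0
Every component ∇_k g_{ij} vanishes: the connection is metric compatible.
True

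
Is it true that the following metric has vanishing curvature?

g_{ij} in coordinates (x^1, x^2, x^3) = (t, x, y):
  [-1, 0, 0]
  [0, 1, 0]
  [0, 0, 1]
All metric components are constant, so every Christoffel symbol vanishes and R^i_{jkl} = 0.
Yes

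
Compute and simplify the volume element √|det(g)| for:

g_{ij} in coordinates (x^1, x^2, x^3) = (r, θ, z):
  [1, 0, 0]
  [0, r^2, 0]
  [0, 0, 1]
det(g) = r^2
√|det(g)| = r
Volume element: dV = r dr dθ dz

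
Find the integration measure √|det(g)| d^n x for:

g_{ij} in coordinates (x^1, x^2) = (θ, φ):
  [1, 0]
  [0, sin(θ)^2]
det(g) = sin(θ)^2
√|det(g)| = sin(θ) (taking 0 < θ < π so that |sin(θ)| = sin(θ))
Volume element: dV = sin(θ) dθ dφ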